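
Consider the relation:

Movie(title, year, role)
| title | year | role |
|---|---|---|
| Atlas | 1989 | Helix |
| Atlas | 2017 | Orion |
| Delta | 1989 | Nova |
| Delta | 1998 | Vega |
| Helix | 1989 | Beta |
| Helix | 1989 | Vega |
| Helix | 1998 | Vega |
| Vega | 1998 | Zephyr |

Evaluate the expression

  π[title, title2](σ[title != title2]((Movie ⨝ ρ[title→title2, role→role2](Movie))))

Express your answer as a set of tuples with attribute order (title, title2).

ρ[title→title2, role→role2]: schema becomes (title2, year, role2); tuples unchanged.
Movie ⋈ ρ[title→title2, role→role2](Movie) (natural join on year): {(Atlas, 1989, Helix, Atlas, Helix), (Atlas, 1989, Helix, Delta, Nova), (Atlas, 1989, Helix, Helix, Beta), (Atlas, 1989, Helix, Helix, Vega), (Atlas, 2017, Orion, Atlas, Orion), (Delta, 1989, Nova, Atlas, Helix), (Delta, 1989, Nova, Delta, Nova), (Delta, 1989, Nova, Helix, Beta), (Delta, 1989, Nova, Helix, Vega), (Delta, 1998, Vega, Delta, Vega), (Delta, 1998, Vega, Helix, Vega), (Delta, 1998, Vega, Vega, Zephyr), (Helix, 1989, Beta, Atlas, Helix), (Helix, 1989, Beta, Delta, Nova), (Helix, 1989, Beta, Helix, Beta), (Helix, 1989, Beta, Helix, Vega), (Helix, 1989, Vega, Atlas, Helix), (Helix, 1989, Vega, Delta, Nova), (Helix, 1989, Vega, Helix, Beta), (Helix, 1989, Vega, Helix, Vega), (Helix, 1998, Vega, Delta, Vega), (Helix, 1998, Vega, Helix, Vega), (Helix, 1998, Vega, Vega, Zephyr), (Vega, 1998, Zephyr, Delta, Vega), (Vega, 1998, Zephyr, Helix, Vega), (Vega, 1998, Zephyr, Vega, Zephyr)}
Selection title != title2: {(Atlas, 1989, Helix, Delta, Nova), (Atlas, 1989, Helix, Helix, Beta), (Atlas, 1989, Helix, Helix, Vega), (Delta, 1989, Nova, Atlas, Helix), (Delta, 1989, Nova, Helix, Beta), (Delta, 1989, Nova, Helix, Vega), (Delta, 1998, Vega, Helix, Vega), (Delta, 1998, Vega, Vega, Zephyr), (Helix, 1989, Beta, Atlas, Helix), (Helix, 1989, Beta, Delta, Nova), (Helix, 1989, Vega, Atlas, Helix), (Helix, 1989, Vega, Delta, Nova), (Helix, 1998, Vega, Delta, Vega), (Helix, 1998, Vega, Vega, Zephyr), (Vega, 1998, Zephyr, Delta, Vega), (Vega, 1998, Zephyr, Helix, Vega)}
Projecting to title, title2 (6 duplicate(s) eliminated): {(Atlas, Delta), (Atlas, Helix), (Delta, Atlas), (Delta, Helix), (Delta, Vega), (Helix, Atlas), (Helix, Delta), (Helix, Vega), (Vega, Delta), (Vega, Helix)}

{(Atlas, Delta), (Atlas, Helix), (Delta, Atlas), (Delta, Helix), (Delta, Vega), (Helix, Atlas), (Helix, Delta), (Helix, Vega), (Vega, Delta), (Vega, Helix)}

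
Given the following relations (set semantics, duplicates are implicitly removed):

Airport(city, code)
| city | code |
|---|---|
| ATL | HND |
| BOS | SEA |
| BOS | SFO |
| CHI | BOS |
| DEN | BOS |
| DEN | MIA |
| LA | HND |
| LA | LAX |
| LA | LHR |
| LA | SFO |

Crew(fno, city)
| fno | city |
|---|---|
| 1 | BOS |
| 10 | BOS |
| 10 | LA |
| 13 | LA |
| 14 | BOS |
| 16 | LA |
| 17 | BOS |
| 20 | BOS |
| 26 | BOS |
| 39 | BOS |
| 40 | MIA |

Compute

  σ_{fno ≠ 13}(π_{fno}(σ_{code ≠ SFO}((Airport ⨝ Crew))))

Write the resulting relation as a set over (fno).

Joining Airport and Crew on city yields {(BOS, SEA, 1), (BOS, SEA, 10), (BOS, SEA, 14), (BOS, SEA, 17), (BOS, SEA, 20), (BOS, SEA, 26), (BOS, SEA, 39), (BOS, SFO, 1), (BOS, SFO, 10), (BOS, SFO, 14), (BOS, SFO, 17), (BOS, SFO, 20), (BOS, SFO, 26), (BOS, SFO, 39), (LA, HND, 10), (LA, HND, 13), (LA, HND, 16), (LA, LAX, 10), (LA, LAX, 13), (LA, LAX, 16), (LA, LHR, 10), (LA, LHR, 13), (LA, LHR, 16), (LA, SFO, 10), (LA, SFO, 13), (LA, SFO, 16)}.
Selection code ≠ SFO: {(BOS, SEA, 1), (BOS, SEA, 10), (BOS, SEA, 14), (BOS, SEA, 17), (BOS, SEA, 20), (BOS, SEA, 26), (BOS, SEA, 39), (LA, HND, 10), (LA, HND, 13), (LA, HND, 16), (LA, LAX, 10), (LA, LAX, 13), (LA, LAX, 16), (LA, LHR, 10), (LA, LHR, 13), (LA, LHR, 16)}
π[fno]: project onto (fno) (7 duplicate(s) eliminated) → {1, 10, 13, 14, 16, 17, 20, 26, 39}
Selection fno ≠ 13: {1, 10, 14, 16, 17, 20, 26, 39}

{1, 10, 14, 16, 17, 20, 26, 39}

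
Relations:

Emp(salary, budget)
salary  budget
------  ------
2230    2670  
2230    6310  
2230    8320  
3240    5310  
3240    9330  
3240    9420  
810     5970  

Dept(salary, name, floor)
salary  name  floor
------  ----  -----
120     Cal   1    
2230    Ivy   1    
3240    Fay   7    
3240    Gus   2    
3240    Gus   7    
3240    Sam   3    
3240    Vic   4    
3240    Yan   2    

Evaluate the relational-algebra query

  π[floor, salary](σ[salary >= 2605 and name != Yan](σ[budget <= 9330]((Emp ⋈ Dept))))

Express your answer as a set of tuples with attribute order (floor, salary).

{(2, 3240), (3, 3240), (4, 3240), (7, 3240)}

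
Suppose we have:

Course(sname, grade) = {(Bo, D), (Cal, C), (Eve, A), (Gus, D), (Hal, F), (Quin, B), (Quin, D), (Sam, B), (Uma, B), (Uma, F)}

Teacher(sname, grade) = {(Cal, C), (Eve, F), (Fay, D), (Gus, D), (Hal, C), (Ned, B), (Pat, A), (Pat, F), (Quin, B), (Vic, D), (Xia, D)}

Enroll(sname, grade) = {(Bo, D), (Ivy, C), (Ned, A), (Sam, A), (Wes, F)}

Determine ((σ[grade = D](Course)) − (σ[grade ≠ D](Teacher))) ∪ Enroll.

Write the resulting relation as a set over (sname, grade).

σ[grade = D]: keep tuples satisfying grade = D → {(Bo, D), (Gus, D), (Quin, D)}
σ[grade ≠ D]: keep tuples satisfying grade ≠ D → {(Cal, C), (Eve, F), (Hal, C), (Ned, B), (Pat, A), (Pat, F), (Quin, B)}
Taking the difference: {(Bo, D), (Gus, D), (Quin, D)}
Taking the union: {(Bo, D), (Gus, D), (Ivy, C), (Ned, A), (Quin, D), (Sam, A), (Wes, F)}

{(Bo, D), (Gus, D), (Ivy, C), (Ned, A), (Quin, D), (Sam, A), (Wes, F)}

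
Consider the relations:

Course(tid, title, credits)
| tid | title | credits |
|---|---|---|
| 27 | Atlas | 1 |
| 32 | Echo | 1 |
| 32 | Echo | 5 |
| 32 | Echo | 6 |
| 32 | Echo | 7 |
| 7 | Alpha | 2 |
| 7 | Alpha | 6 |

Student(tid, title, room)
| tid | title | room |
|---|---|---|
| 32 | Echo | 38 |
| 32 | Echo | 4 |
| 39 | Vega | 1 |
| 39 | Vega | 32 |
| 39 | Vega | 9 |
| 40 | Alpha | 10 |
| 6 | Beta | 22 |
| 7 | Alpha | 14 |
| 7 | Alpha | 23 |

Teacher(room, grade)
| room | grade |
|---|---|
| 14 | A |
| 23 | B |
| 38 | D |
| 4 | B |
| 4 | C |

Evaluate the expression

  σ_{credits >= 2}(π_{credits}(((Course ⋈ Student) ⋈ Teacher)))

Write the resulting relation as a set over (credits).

{2, 5, 6, 7}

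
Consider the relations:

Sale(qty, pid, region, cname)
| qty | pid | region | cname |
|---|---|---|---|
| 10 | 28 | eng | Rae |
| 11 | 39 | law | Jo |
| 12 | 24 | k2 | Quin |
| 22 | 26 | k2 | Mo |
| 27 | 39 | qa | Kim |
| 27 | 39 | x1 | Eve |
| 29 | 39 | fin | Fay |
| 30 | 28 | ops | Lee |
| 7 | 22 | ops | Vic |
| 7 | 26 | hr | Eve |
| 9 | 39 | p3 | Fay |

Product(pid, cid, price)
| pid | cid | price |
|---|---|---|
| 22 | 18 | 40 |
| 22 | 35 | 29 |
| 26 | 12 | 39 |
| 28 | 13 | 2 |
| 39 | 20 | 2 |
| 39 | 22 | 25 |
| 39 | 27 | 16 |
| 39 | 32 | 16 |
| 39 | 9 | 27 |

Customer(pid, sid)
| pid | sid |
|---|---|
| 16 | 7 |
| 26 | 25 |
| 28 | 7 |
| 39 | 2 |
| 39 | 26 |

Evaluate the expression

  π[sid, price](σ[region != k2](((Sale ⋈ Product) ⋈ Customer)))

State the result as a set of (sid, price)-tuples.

{(2, 16), (2, 2), (2, 25), (2, 27), (25, 39), (26, 16), (26, 2), (26, 25), (26, 27), (7, 2)}

Joining Sale and Product on pid yields {(10, 28, eng, Rae, 13, 2), (11, 39, law, Jo, 20, 2), (11, 39, law, Jo, 22, 25), (11, 39, law, Jo, 27, 16), (11, 39, law, Jo, 32, 16), (11, 39, law, Jo, 9, 27), (22, 26, k2, Mo, 12, 39), (27, 39, qa, Kim, 20, 2), (27, 39, qa, Kim, 22, 25), (27, 39, qa, Kim, 27, 16), (27, 39, qa, Kim, 32, 16), (27, 39, qa, Kim, 9, 27), (27, 39, x1, Eve, 20, 2), (27, 39, x1, Eve, 22, 25), (27, 39, x1, Eve, 27, 16), (27, 39, x1, Eve, 32, 16), (27, 39, x1, Eve, 9, 27), (29, 39, fin, Fay, 20, 2), (29, 39, fin, Fay, 22, 25), (29, 39, fin, Fay, 27, 16), (29, 39, fin, Fay, 32, 16), (29, 39, fin, Fay, 9, 27), (30, 28, ops, Lee, 13, 2), (7, 22, ops, Vic, 18, 40), (7, 22, ops, Vic, 35, 29), (7, 26, hr, Eve, 12, 39), (9, 39, p3, Fay, 20, 2), (9, 39, p3, Fay, 22, 25), (9, 39, p3, Fay, 27, 16), (9, 39, p3, Fay, 32, 16), (9, 39, p3, Fay, 9, 27)}.
Joining (Sale ⋈ Product) and Customer on pid yields {(10, 28, eng, Rae, 13, 2, 7), (11, 39, law, Jo, 20, 2, 2), (11, 39, law, Jo, 20, 2, 26), (11, 39, law, Jo, 22, 25, 2), (11, 39, law, Jo, 22, 25, 26), (11, 39, law, Jo, 27, 16, 2), (11, 39, law, Jo, 27, 16, 26), (11, 39, law, Jo, 32, 16, 2), (11, 39, law, Jo, 32, 16, 26), (11, 39, law, Jo, 9, 27, 2), (11, 39, law, Jo, 9, 27, 26), (22, 26, k2, Mo, 12, 39, 25), (27, 39, qa, Kim, 20, 2, 2), (27, 39, qa, Kim, 20, 2, 26), (27, 39, qa, Kim, 22, 25, 2), (27, 39, qa, Kim, 22, 25, 26), (27, 39, qa, Kim, 27, 16, 2), (27, 39, qa, Kim, 27, 16, 26), (27, 39, qa, Kim, 32, 16, 2), (27, 39, qa, Kim, 32, 16, 26), (27, 39, qa, Kim, 9, 27, 2), (27, 39, qa, Kim, 9, 27, 26), (27, 39, x1, Eve, 20, 2, 2), (27, 39, x1, Eve, 20, 2, 26), (27, 39, x1, Eve, 22, 25, 2), (27, 39, x1, Eve, 22, 25, 26), (27, 39, x1, Eve, 27, 16, 2), (27, 39, x1, Eve, 27, 16, 26), (27, 39, x1, Eve, 32, 16, 2), (27, 39, x1, Eve, 32, 16, 26), (27, 39, x1, Eve, 9, 27, 2), (27, 39, x1, Eve, 9, 27, 26), (29, 39, fin, Fay, 20, 2, 2), (29, 39, fin, Fay, 20, 2, 26), (29, 39, fin, Fay, 22, 25, 2), (29, 39, fin, Fay, 22, 25, 26), (29, 39, fin, Fay, 27, 16, 2), (29, 39, fin, Fay, 27, 16, 26), (29, 39, fin, Fay, 32, 16, 2), (29, 39, fin, Fay, 32, 16, 26), (29, 39, fin, Fay, 9, 27, 2), (29, 39, fin, Fay, 9, 27, 26), (30, 28, ops, Lee, 13, 2, 7), (7, 26, hr, Eve, 12, 39, 25), (9, 39, p3, Fay, 20, 2, 2), (9, 39, p3, Fay, 20, 2, 26), (9, 39, p3, Fay, 22, 25, 2), (9, 39, p3, Fay, 22, 25, 26), (9, 39, p3, Fay, 27, 16, 2), (9, 39, p3, Fay, 27, 16, 26), (9, 39, p3, Fay, 32, 16, 2), (9, 39, p3, Fay, 32, 16, 26), (9, 39, p3, Fay, 9, 27, 2), (9, 39, p3, Fay, 9, 27, 26)}.
Filtering on region != k2 leaves {(10, 28, eng, Rae, 13, 2, 7), (11, 39, law, Jo, 20, 2, 2), (11, 39, law, Jo, 20, 2, 26), (11, 39, law, Jo, 22, 25, 2), (11, 39, law, Jo, 22, 25, 26), (11, 39, law, Jo, 27, 16, 2), (11, 39, law, Jo, 27, 16, 26), (11, 39, law, Jo, 32, 16, 2), (11, 39, law, Jo, 32, 16, 26), (11, 39, law, Jo, 9, 27, 2), (11, 39, law, Jo, 9, 27, 26), (27, 39, qa, Kim, 20, 2, 2), (27, 39, qa, Kim, 20, 2, 26), (27, 39, qa, Kim, 22, 25, 2), (27, 39, qa, Kim, 22, 25, 26), (27, 39, qa, Kim, 27, 16, 2), (27, 39, qa, Kim, 27, 16, 26), (27, 39, qa, Kim, 32, 16, 2), (27, 39, qa, Kim, 32, 16, 26), (27, 39, qa, Kim, 9, 27, 2), (27, 39, qa, Kim, 9, 27, 26), (27, 39, x1, Eve, 20, 2, 2), (27, 39, x1, Eve, 20, 2, 26), (27, 39, x1, Eve, 22, 25, 2), (27, 39, x1, Eve, 22, 25, 26), (27, 39, x1, Eve, 27, 16, 2), (27, 39, x1, Eve, 27, 16, 26), (27, 39, x1, Eve, 32, 16, 2), (27, 39, x1, Eve, 32, 16, 26), (27, 39, x1, Eve, 9, 27, 2), (27, 39, x1, Eve, 9, 27, 26), (29, 39, fin, Fay, 20, 2, 2), (29, 39, fin, Fay, 20, 2, 26), (29, 39, fin, Fay, 22, 25, 2), (29, 39, fin, Fay, 22, 25, 26), (29, 39, fin, Fay, 27, 16, 2), (29, 39, fin, Fay, 27, 16, 26), (29, 39, fin, Fay, 32, 16, 2), (29, 39, fin, Fay, 32, 16, 26), (29, 39, fin, Fay, 9, 27, 2), (29, 39, fin, Fay, 9, 27, 26), (30, 28, ops, Lee, 13, 2, 7), (7, 26, hr, Eve, 12, 39, 25), (9, 39, p3, Fay, 20, 2, 2), (9, 39, p3, Fay, 20, 2, 26), (9, 39, p3, Fay, 22, 25, 2), (9, 39, p3, Fay, 22, 25, 26), (9, 39, p3, Fay, 27, 16, 2), (9, 39, p3, Fay, 27, 16, 26), (9, 39, p3, Fay, 32, 16, 2), (9, 39, p3, Fay, 32, 16, 26), (9, 39, p3, Fay, 9, 27, 2), (9, 39, p3, Fay, 9, 27, 26)}.
π[sid, price]: project onto (sid, price) (43 duplicate(s) eliminated) → {(2, 16), (2, 2), (2, 25), (2, 27), (25, 39), (26, 16), (26, 2), (26, 25), (26, 27), (7, 2)}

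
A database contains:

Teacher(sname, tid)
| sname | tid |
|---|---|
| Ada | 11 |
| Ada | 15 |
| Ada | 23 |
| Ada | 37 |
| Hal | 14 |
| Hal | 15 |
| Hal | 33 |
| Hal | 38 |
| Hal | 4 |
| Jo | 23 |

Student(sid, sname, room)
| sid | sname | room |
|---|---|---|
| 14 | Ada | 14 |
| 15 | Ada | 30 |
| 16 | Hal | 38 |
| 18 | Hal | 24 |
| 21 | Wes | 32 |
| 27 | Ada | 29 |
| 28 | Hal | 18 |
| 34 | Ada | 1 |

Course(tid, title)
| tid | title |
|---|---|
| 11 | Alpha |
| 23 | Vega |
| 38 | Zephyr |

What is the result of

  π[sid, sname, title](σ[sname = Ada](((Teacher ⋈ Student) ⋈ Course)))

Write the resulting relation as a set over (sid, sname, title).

Joining Teacher and Student on sname yields {(Ada, 11, 14, 14), (Ada, 11, 15, 30), (Ada, 11, 27, 29), (Ada, 11, 34, 1), (Ada, 15, 14, 14), (Ada, 15, 15, 30), (Ada, 15, 27, 29), (Ada, 15, 34, 1), (Ada, 23, 14, 14), (Ada, 23, 15, 30), (Ada, 23, 27, 29), (Ada, 23, 34, 1), (Ada, 37, 14, 14), (Ada, 37, 15, 30), (Ada, 37, 27, 29), (Ada, 37, 34, 1), (Hal, 14, 16, 38), (Hal, 14, 18, 24), (Hal, 14, 28, 18), (Hal, 15, 16, 38), (Hal, 15, 18, 24), (Hal, 15, 28, 18), (Hal, 33, 16, 38), (Hal, 33, 18, 24), (Hal, 33, 28, 18), (Hal, 38, 16, 38), (Hal, 38, 18, 24), (Hal, 38, 28, 18), (Hal, 4, 16, 38), (Hal, 4, 18, 24), (Hal, 4, 28, 18)}.
Joining (Teacher ⋈ Student) and Course on tid yields {(Ada, 11, 14, 14, Alpha), (Ada, 11, 15, 30, Alpha), (Ada, 11, 27, 29, Alpha), (Ada, 11, 34, 1, Alpha), (Ada, 23, 14, 14, Vega), (Ada, 23, 15, 30, Vega), (Ada, 23, 27, 29, Vega), (Ada, 23, 34, 1, Vega), (Hal, 38, 16, 38, Zephyr), (Hal, 38, 18, 24, Zephyr), (Hal, 38, 28, 18, Zephyr)}.
Selection sname = Ada: {(Ada, 11, 14, 14, Alpha), (Ada, 11, 15, 30, Alpha), (Ada, 11, 27, 29, Alpha), (Ada, 11, 34, 1, Alpha), (Ada, 23, 14, 14, Vega), (Ada, 23, 15, 30, Vega), (Ada, 23, 27, 29, Vega), (Ada, 23, 34, 1, Vega)}
Keep only column(s) sid, sname, title: {(14, Ada, Alpha), (14, Ada, Vega), (15, Ada, Alpha), (15, Ada, Vega), (27, Ada, Alpha), (27, Ada, Vega), (34, Ada, Alpha), (34, Ada, Vega)}

{(14, Ada, Alpha), (14, Ada, Vega), (15, Ada, Alpha), (15, Ada, Vega), (27, Ada, Alpha), (27, Ada, Vega), (34, Ada, Alpha), (34, Ada, Vega)}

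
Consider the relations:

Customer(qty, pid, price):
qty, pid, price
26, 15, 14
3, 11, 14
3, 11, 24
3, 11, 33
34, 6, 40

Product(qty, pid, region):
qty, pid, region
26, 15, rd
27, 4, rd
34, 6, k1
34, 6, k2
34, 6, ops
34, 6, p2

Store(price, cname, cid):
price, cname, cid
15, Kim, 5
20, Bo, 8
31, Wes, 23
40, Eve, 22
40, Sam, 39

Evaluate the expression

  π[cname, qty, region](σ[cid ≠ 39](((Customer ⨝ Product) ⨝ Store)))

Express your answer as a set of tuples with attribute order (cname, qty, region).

{(Eve, 34, k1), (Eve, 34, k2), (Eve, 34, ops), (Eve, 34, p2)}

Natural join on qty, pid: {(26, 15, 14, rd), (34, 6, 40, k1), (34, 6, 40, k2), (34, 6, 40, ops), (34, 6, 40, p2)}
Natural join on price: {(34, 6, 40, k1, Eve, 22), (34, 6, 40, k1, Sam, 39), (34, 6, 40, k2, Eve, 22), (34, 6, 40, k2, Sam, 39), (34, 6, 40, ops, Eve, 22), (34, 6, 40, ops, Sam, 39), (34, 6, 40, p2, Eve, 22), (34, 6, 40, p2, Sam, 39)}
Selection cid ≠ 39: {(34, 6, 40, k1, Eve, 22), (34, 6, 40, k2, Eve, 22), (34, 6, 40, ops, Eve, 22), (34, 6, 40, p2, Eve, 22)}
π_{cname, qty, region} gives {(Eve, 34, k1), (Eve, 34, k2), (Eve, 34, ops), (Eve, 34, p2)}.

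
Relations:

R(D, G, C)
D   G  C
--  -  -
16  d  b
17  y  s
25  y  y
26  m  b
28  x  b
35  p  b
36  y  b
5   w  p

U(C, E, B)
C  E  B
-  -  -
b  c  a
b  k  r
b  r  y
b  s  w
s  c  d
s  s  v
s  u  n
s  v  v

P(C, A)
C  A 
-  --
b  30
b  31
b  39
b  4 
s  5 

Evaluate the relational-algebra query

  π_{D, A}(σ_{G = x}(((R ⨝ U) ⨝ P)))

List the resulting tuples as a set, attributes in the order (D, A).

{(28, 30), (28, 31), (28, 39), (28, 4)}

Joining R and U on C yields {(16, d, b, c, a), (16, d, b, k, r), (16, d, b, r, y), (16, d, b, s, w), (17, y, s, c, d), (17, y, s, s, v), (17, y, s, u, n), (17, y, s, v, v), (26, m, b, c, a), (26, m, b, k, r), (26, m, b, r, y), (26, m, b, s, w), (28, x, b, c, a), (28, x, b, k, r), (28, x, b, r, y), (28, x, b, s, w), (35, p, b, c, a), (35, p, b, k, r), (35, p, b, r, y), (35, p, b, s, w), (36, y, b, c, a), (36, y, b, k, r), (36, y, b, r, y), (36, y, b, s, w)}.
Joining (R ⨝ U) and P on C yields {(16, d, b, c, a, 30), (16, d, b, c, a, 31), (16, d, b, c, a, 39), (16, d, b, c, a, 4), (16, d, b, k, r, 30), (16, d, b, k, r, 31), (16, d, b, k, r, 39), (16, d, b, k, r, 4), (16, d, b, r, y, 30), (16, d, b, r, y, 31), (16, d, b, r, y, 39), (16, d, b, r, y, 4), (16, d, b, s, w, 30), (16, d, b, s, w, 31), (16, d, b, s, w, 39), (16, d, b, s, w, 4), (17, y, s, c, d, 5), (17, y, s, s, v, 5), (17, y, s, u, n, 5), (17, y, s, v, v, 5), (26, m, b, c, a, 30), (26, m, b, c, a, 31), (26, m, b, c, a, 39), (26, m, b, c, a, 4), (26, m, b, k, r, 30), (26, m, b, k, r, 31), (26, m, b, k, r, 39), (26, m, b, k, r, 4), (26, m, b, r, y, 30), (26, m, b, r, y, 31), (26, m, b, r, y, 39), (26, m, b, r, y, 4), (26, m, b, s, w, 30), (26, m, b, s, w, 31), (26, m, b, s, w, 39), (26, m, b, s, w, 4), (28, x, b, c, a, 30), (28, x, b, c, a, 31), (28, x, b, c, a, 39), (28, x, b, c, a, 4), (28, x, b, k, r, 30), (28, x, b, k, r, 31), (28, x, b, k, r, 39), (28, x, b, k, r, 4), (28, x, b, r, y, 30), (28, x, b, r, y, 31), (28, x, b, r, y, 39), (28, x, b, r, y, 4), (28, x, b, s, w, 30), (28, x, b, s, w, 31), (28, x, b, s, w, 39), (28, x, b, s, w, 4), (35, p, b, c, a, 30), (35, p, b, c, a, 31), (35, p, b, c, a, 39), (35, p, b, c, a, 4), (35, p, b, k, r, 30), (35, p, b, k, r, 31), (35, p, b, k, r, 39), (35, p, b, k, r, 4), (35, p, b, r, y, 30), (35, p, b, r, y, 31), (35, p, b, r, y, 39), (35, p, b, r, y, 4), (35, p, b, s, w, 30), (35, p, b, s, w, 31), (35, p, b, s, w, 39), (35, p, b, s, w, 4), (36, y, b, c, a, 30), (36, y, b, c, a, 31), (36, y, b, c, a, 39), (36, y, b, c, a, 4), (36, y, b, k, r, 30), (36, y, b, k, r, 31), (36, y, b, k, r, 39), (36, y, b, k, r, 4), (36, y, b, r, y, 30), (36, y, b, r, y, 31), (36, y, b, r, y, 39), (36, y, b, r, y, 4), (36, y, b, s, w, 30), (36, y, b, s, w, 31), (36, y, b, s, w, 39), (36, y, b, s, w, 4)}.
Apply σ_{G = x}; surviving tuples: {(28, x, b, c, a, 30), (28, x, b, c, a, 31), (28, x, b, c, a, 39), (28, x, b, c, a, 4), (28, x, b, k, r, 30), (28, x, b, k, r, 31), (28, x, b, k, r, 39), (28, x, b, k, r, 4), (28, x, b, r, y, 30), (28, x, b, r, y, 31), (28, x, b, r, y, 39), (28, x, b, r, y, 4), (28, x, b, s, w, 30), (28, x, b, s, w, 31), (28, x, b, s, w, 39), (28, x, b, s, w, 4)}
π[D, A]: project onto (D, A) (12 duplicate(s) eliminated) → {(28, 30), (28, 31), (28, 39), (28, 4)}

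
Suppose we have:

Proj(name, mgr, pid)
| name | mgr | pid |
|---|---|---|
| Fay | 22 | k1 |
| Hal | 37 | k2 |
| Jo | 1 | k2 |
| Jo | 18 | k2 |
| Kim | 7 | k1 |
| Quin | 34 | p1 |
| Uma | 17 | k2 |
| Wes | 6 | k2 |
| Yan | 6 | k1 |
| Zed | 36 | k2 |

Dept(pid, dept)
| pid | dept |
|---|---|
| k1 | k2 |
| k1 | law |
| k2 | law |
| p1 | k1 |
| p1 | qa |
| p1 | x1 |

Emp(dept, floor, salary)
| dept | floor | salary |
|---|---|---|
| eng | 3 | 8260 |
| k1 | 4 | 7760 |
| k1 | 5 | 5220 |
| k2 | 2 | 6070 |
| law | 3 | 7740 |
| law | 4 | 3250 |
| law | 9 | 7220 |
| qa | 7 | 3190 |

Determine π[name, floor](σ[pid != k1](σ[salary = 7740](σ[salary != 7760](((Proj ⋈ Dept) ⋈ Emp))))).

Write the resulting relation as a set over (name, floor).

Joining Proj and Dept on pid yields {(Fay, 22, k1, k2), (Fay, 22, k1, law), (Hal, 37, k2, law), (Jo, 1, k2, law), (Jo, 18, k2, law), (Kim, 7, k1, k2), (Kim, 7, k1, law), (Quin, 34, p1, k1), (Quin, 34, p1, qa), (Quin, 34, p1, x1), (Uma, 17, k2, law), (Wes, 6, k2, law), (Yan, 6, k1, k2), (Yan, 6, k1, law), (Zed, 36, k2, law)}.
Joining (Proj ⋈ Dept) and Emp on dept yields {(Fay, 22, k1, k2, 2, 6070), (Fay, 22, k1, law, 3, 7740), (Fay, 22, k1, law, 4, 3250), (Fay, 22, k1, law, 9, 7220), (Hal, 37, k2, law, 3, 7740), (Hal, 37, k2, law, 4, 3250), (Hal, 37, k2, law, 9, 7220), (Jo, 1, k2, law, 3, 7740), (Jo, 1, k2, law, 4, 3250), (Jo, 1, k2, law, 9, 7220), (Jo, 18, k2, law, 3, 7740), (Jo, 18, k2, law, 4, 3250), (Jo, 18, k2, law, 9, 7220), (Kim, 7, k1, k2, 2, 6070), (Kim, 7, k1, law, 3, 7740), (Kim, 7, k1, law, 4, 3250), (Kim, 7, k1, law, 9, 7220), (Quin, 34, p1, k1, 4, 7760), (Quin, 34, p1, k1, 5, 5220), (Quin, 34, p1, qa, 7, 3190), (Uma, 17, k2, law, 3, 7740), (Uma, 17, k2, law, 4, 3250), (Uma, 17, k2, law, 9, 7220), (Wes, 6, k2, law, 3, 7740), (Wes, 6, k2, law, 4, 3250), (Wes, 6, k2, law, 9, 7220), (Yan, 6, k1, k2, 2, 6070), (Yan, 6, k1, law, 3, 7740), (Yan, 6, k1, law, 4, 3250), (Yan, 6, k1, law, 9, 7220), (Zed, 36, k2, law, 3, 7740), (Zed, 36, k2, law, 4, 3250), (Zed, 36, k2, law, 9, 7220)}.
Apply σ_{salary != 7760}; surviving tuples: {(Fay, 22, k1, k2, 2, 6070), (Fay, 22, k1, law, 3, 7740), (Fay, 22, k1, law, 4, 3250), (Fay, 22, k1, law, 9, 7220), (Hal, 37, k2, law, 3, 7740), (Hal, 37, k2, law, 4, 3250), (Hal, 37, k2, law, 9, 7220), (Jo, 1, k2, law, 3, 7740), (Jo, 1, k2, law, 4, 3250), (Jo, 1, k2, law, 9, 7220), (Jo, 18, k2, law, 3, 7740), (Jo, 18, k2, law, 4, 3250), (Jo, 18, k2, law, 9, 7220), (Kim, 7, k1, k2, 2, 6070), (Kim, 7, k1, law, 3, 7740), (Kim, 7, k1, law, 4, 3250), (Kim, 7, k1, law, 9, 7220), (Quin, 34, p1, k1, 5, 5220), (Quin, 34, p1, qa, 7, 3190), (Uma, 17, k2, law, 3, 7740), (Uma, 17, k2, law, 4, 3250), (Uma, 17, k2, law, 9, 7220), (Wes, 6, k2, law, 3, 7740), (Wes, 6, k2, law, 4, 3250), (Wes, 6, k2, law, 9, 7220), (Yan, 6, k1, k2, 2, 6070), (Yan, 6, k1, law, 3, 7740), (Yan, 6, k1, law, 4, 3250), (Yan, 6, k1, law, 9, 7220), (Zed, 36, k2, law, 3, 7740), (Zed, 36, k2, law, 4, 3250), (Zed, 36, k2, law, 9, 7220)}
Apply σ_{salary = 7740}; surviving tuples: {(Fay, 22, k1, law, 3, 7740), (Hal, 37, k2, law, 3, 7740), (Jo, 1, k2, law, 3, 7740), (Jo, 18, k2, law, 3, 7740), (Kim, 7, k1, law, 3, 7740), (Uma, 17, k2, law, 3, 7740), (Wes, 6, k2, law, 3, 7740), (Yan, 6, k1, law, 3, 7740), (Zed, 36, k2, law, 3, 7740)}
Apply σ_{pid != k1}; surviving tuples: {(Hal, 37, k2, law, 3, 7740), (Jo, 1, k2, law, 3, 7740), (Jo, 18, k2, law, 3, 7740), (Uma, 17, k2, law, 3, 7740), (Wes, 6, k2, law, 3, 7740), (Zed, 36, k2, law, 3, 7740)}
Keep only column(s) name, floor (1 duplicate(s) eliminated): {(Hal, 3), (Jo, 3), (Uma, 3), (Wes, 3), (Zed, 3)}

{(Hal, 3), (Jo, 3), (Uma, 3), (Wes, 3), (Zed, 3)}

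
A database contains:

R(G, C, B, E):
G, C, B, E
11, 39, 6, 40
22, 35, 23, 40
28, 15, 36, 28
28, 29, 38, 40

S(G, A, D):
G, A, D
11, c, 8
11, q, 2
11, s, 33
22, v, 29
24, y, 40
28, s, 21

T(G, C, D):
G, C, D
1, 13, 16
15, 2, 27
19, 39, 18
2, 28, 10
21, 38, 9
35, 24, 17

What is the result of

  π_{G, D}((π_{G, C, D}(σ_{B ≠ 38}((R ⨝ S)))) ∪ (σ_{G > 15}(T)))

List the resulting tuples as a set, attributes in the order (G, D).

{(11, 2), (11, 33), (11, 8), (19, 18), (21, 9), (22, 29), (28, 21), (35, 17)}

R ⋈ S (natural join on G): {(11, 39, 6, 40, c, 8), (11, 39, 6, 40, q, 2), (11, 39, 6, 40, s, 33), (22, 35, 23, 40, v, 29), (28, 15, 36, 28, s, 21), (28, 29, 38, 40, s, 21)}
σ[B ≠ 38]: keep tuples satisfying B ≠ 38 → {(11, 39, 6, 40, c, 8), (11, 39, 6, 40, q, 2), (11, 39, 6, 40, s, 33), (22, 35, 23, 40, v, 29), (28, 15, 36, 28, s, 21)}
π_{G, C, D} gives {(11, 39, 2), (11, 39, 33), (11, 39, 8), (22, 35, 29), (28, 15, 21)}.
σ[G > 15]: keep tuples satisfying G > 15 → {(19, 39, 18), (21, 38, 9), (35, 24, 17)}
Taking the union: {(11, 39, 2), (11, 39, 33), (11, 39, 8), (19, 39, 18), (21, 38, 9), (22, 35, 29), (28, 15, 21), (35, 24, 17)}
π_{G, D} gives {(11, 2), (11, 33), (11, 8), (19, 18), (21, 9), (22, 29), (28, 21), (35, 17)}.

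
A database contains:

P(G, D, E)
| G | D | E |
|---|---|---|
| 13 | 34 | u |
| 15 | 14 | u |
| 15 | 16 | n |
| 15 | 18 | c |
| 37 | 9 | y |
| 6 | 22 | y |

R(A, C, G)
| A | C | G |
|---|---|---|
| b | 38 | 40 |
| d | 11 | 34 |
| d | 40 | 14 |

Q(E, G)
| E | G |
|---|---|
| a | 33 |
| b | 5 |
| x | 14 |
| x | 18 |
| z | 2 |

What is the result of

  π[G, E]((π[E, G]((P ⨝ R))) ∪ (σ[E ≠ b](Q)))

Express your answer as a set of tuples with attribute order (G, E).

{(14, x), (18, x), (2, z), (33, a)}

Natural join on G: {}
π[E, G]: project onto (E, G) → {}
Selection E ≠ b: {(a, 33), (x, 14), (x, 18), (z, 2)}
Set union of the two operands is {(a, 33), (x, 14), (x, 18), (z, 2)}.
π[G, E]: project onto (G, E) → {(14, x), (18, x), (2, z), (33, a)}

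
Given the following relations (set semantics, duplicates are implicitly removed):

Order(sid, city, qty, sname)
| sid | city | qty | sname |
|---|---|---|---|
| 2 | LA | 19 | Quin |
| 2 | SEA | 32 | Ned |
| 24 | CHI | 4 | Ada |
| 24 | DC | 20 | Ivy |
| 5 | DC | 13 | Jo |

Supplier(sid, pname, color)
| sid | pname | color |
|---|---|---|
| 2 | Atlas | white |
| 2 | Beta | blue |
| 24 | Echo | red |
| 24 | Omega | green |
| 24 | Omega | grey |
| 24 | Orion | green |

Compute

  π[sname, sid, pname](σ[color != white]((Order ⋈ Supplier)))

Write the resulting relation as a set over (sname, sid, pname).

Joining Order and Supplier on sid yields {(2, LA, 19, Quin, Atlas, white), (2, LA, 19, Quin, Beta, blue), (2, SEA, 32, Ned, Atlas, white), (2, SEA, 32, Ned, Beta, blue), (24, CHI, 4, Ada, Echo, red), (24, CHI, 4, Ada, Omega, green), (24, CHI, 4, Ada, Omega, grey), (24, CHI, 4, Ada, Orion, green), (24, DC, 20, Ivy, Echo, red), (24, DC, 20, Ivy, Omega, green), (24, DC, 20, Ivy, Omega, grey), (24, DC, 20, Ivy, Orion, green)}.
Selection color != white: {(2, LA, 19, Quin, Beta, blue), (2, SEA, 32, Ned, Beta, blue), (24, CHI, 4, Ada, Echo, red), (24, CHI, 4, Ada, Omega, green), (24, CHI, 4, Ada, Omega, grey), (24, CHI, 4, Ada, Orion, green), (24, DC, 20, Ivy, Echo, red), (24, DC, 20, Ivy, Omega, green), (24, DC, 20, Ivy, Omega, grey), (24, DC, 20, Ivy, Orion, green)}
π_{sname, sid, pname} gives {(Ada, 24, Echo), (Ada, 24, Omega), (Ada, 24, Orion), (Ivy, 24, Echo), (Ivy, 24, Omega), (Ivy, 24, Orion), (Ned, 2, Beta), (Quin, 2, Beta)} (2 duplicate(s) eliminated).

{(Ada, 24, Echo), (Ada, 24, Omega), (Ada, 24, Orion), (Ivy, 24, Echo), (Ivy, 24, Omega), (Ivy, 24, Orion), (Ned, 2, Beta), (Quin, 2, Beta)}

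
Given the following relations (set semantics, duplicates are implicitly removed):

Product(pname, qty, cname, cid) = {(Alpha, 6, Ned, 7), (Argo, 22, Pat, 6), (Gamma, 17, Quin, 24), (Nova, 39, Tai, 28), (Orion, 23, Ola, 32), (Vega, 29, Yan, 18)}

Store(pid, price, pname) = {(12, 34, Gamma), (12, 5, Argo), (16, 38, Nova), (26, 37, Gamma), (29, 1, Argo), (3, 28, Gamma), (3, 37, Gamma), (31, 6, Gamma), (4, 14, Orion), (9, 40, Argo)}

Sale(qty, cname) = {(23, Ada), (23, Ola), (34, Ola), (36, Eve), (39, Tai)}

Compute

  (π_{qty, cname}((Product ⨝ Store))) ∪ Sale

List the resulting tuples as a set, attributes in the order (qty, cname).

Joining Product and Store on pname yields {(Argo, 22, Pat, 6, 12, 5), (Argo, 22, Pat, 6, 29, 1), (Argo, 22, Pat, 6, 9, 40), (Gamma, 17, Quin, 24, 12, 34), (Gamma, 17, Quin, 24, 26, 37), (Gamma, 17, Quin, 24, 3, 28), (Gamma, 17, Quin, 24, 3, 37), (Gamma, 17, Quin, 24, 31, 6), (Nova, 39, Tai, 28, 16, 38), (Orion, 23, Ola, 32, 4, 14)}.
Keep only column(s) qty, cname (6 duplicate(s) eliminated): {(17, Quin), (22, Pat), (23, Ola), (39, Tai)}
Set union of the two operands is {(17, Quin), (22, Pat), (23, Ada), (23, Ola), (34, Ola), (36, Eve), (39, Tai)}.

{(17, Quin), (22, Pat), (23, Ada), (23, Ola), (34, Ola), (36, Eve), (39, Tai)}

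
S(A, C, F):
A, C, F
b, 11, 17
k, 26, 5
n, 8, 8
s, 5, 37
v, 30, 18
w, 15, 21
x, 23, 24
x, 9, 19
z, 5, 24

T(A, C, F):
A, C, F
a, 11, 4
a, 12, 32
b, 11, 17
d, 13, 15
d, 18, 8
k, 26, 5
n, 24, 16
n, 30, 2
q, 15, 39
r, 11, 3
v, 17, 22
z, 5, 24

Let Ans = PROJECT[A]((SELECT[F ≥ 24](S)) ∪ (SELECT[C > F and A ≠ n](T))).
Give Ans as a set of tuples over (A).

σ[F ≥ 24]: keep tuples satisfying F ≥ 24 → {(s, 5, 37), (x, 23, 24), (z, 5, 24)}
σ[C > F and A ≠ n]: keep tuples satisfying C > F and A ≠ n → {(a, 11, 4), (d, 18, 8), (k, 26, 5), (r, 11, 3)}
Union: {(s, 5, 37), (x, 23, 24), (z, 5, 24)} with {(a, 11, 4), (d, 18, 8), (k, 26, 5), (r, 11, 3)} → {(a, 11, 4), (d, 18, 8), (k, 26, 5), (r, 11, 3), (s, 5, 37), (x, 23, 24), (z, 5, 24)}
π_{A} gives {a, d, k, r, s, x, z}.

{a, d, k, r, s, x, z}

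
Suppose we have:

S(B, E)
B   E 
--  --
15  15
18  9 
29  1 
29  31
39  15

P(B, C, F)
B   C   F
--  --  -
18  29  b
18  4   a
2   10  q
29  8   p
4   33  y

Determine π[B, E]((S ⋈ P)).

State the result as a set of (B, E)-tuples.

{(18, 9), (29, 1), (29, 31)}

Joining S and P on B yields {(18, 9, 29, b), (18, 9, 4, a), (29, 1, 8, p), (29, 31, 8, p)}.
Projecting to B, E (1 duplicate(s) eliminated): {(18, 9), (29, 1), (29, 31)}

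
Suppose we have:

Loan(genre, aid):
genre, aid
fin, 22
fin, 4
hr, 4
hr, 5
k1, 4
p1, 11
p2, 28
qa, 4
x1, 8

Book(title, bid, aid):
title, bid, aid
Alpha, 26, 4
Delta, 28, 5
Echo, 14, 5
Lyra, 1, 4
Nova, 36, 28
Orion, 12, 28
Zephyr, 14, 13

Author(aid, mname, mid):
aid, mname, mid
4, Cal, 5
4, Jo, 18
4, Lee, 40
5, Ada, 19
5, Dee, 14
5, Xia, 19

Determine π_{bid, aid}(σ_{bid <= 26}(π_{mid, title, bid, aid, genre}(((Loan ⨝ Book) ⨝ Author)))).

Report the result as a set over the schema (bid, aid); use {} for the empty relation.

Natural join on aid: {(fin, 4, Alpha, 26), (fin, 4, Lyra, 1), (hr, 4, Alpha, 26), (hr, 4, Lyra, 1), (hr, 5, Delta, 28), (hr, 5, Echo, 14), (k1, 4, Alpha, 26), (k1, 4, Lyra, 1), (p2, 28, Nova, 36), (p2, 28, Orion, 12), (qa, 4, Alpha, 26), (qa, 4, Lyra, 1)}
Natural join on aid: {(fin, 4, Alpha, 26, Cal, 5), (fin, 4, Alpha, 26, Jo, 18), (fin, 4, Alpha, 26, Lee, 40), (fin, 4, Lyra, 1, Cal, 5), (fin, 4, Lyra, 1, Jo, 18), (fin, 4, Lyra, 1, Lee, 40), (hr, 4, Alpha, 26, Cal, 5), (hr, 4, Alpha, 26, Jo, 18), (hr, 4, Alpha, 26, Lee, 40), (hr, 4, Lyra, 1, Cal, 5), (hr, 4, Lyra, 1, Jo, 18), (hr, 4, Lyra, 1, Lee, 40), (hr, 5, Delta, 28, Ada, 19), (hr, 5, Delta, 28, Dee, 14), (hr, 5, Delta, 28, Xia, 19), (hr, 5, Echo, 14, Ada, 19), (hr, 5, Echo, 14, Dee, 14), (hr, 5, Echo, 14, Xia, 19), (k1, 4, Alpha, 26, Cal, 5), (k1, 4, Alpha, 26, Jo, 18), (k1, 4, Alpha, 26, Lee, 40), (k1, 4, Lyra, 1, Cal, 5), (k1, 4, Lyra, 1, Jo, 18), (k1, 4, Lyra, 1, Lee, 40), (qa, 4, Alpha, 26, Cal, 5), (qa, 4, Alpha, 26, Jo, 18), (qa, 4, Alpha, 26, Lee, 40), (qa, 4, Lyra, 1, Cal, 5), (qa, 4, Lyra, 1, Jo, 18), (qa, 4, Lyra, 1, Lee, 40)}
π_{mid, title, bid, aid, genre} gives {(14, Delta, 28, 5, hr), (14, Echo, 14, 5, hr), (18, Alpha, 26, 4, fin), (18, Alpha, 26, 4, hr), (18, Alpha, 26, 4, k1), (18, Alpha, 26, 4, qa), (18, Lyra, 1, 4, fin), (18, Lyra, 1, 4, hr), (18, Lyra, 1, 4, k1), (18, Lyra, 1, 4, qa), (19, Delta, 28, 5, hr), (19, Echo, 14, 5, hr), (40, Alpha, 26, 4, fin), (40, Alpha, 26, 4, hr), (40, Alpha, 26, 4, k1), (40, Alpha, 26, 4, qa), (40, Lyra, 1, 4, fin), (40, Lyra, 1, 4, hr), (40, Lyra, 1, 4, k1), (40, Lyra, 1, 4, qa), (5, Alpha, 26, 4, fin), (5, Alpha, 26, 4, hr), (5, Alpha, 26, 4, k1), (5, Alpha, 26, 4, qa), (5, Lyra, 1, 4, fin), (5, Lyra, 1, 4, hr), (5, Lyra, 1, 4, k1), (5, Lyra, 1, 4, qa)} (2 duplicate(s) eliminated).
σ[bid <= 26]: keep tuples satisfying bid <= 26 → {(14, Echo, 14, 5, hr), (18, Alpha, 26, 4, fin), (18, Alpha, 26, 4, hr), (18, Alpha, 26, 4, k1), (18, Alpha, 26, 4, qa), (18, Lyra, 1, 4, fin), (18, Lyra, 1, 4, hr), (18, Lyra, 1, 4, k1), (18, Lyra, 1, 4, qa), (19, Echo, 14, 5, hr), (40, Alpha, 26, 4, fin), (40, Alpha, 26, 4, hr), (40, Alpha, 26, 4, k1), (40, Alpha, 26, 4, qa), (40, Lyra, 1, 4, fin), (40, Lyra, 1, 4, hr), (40, Lyra, 1, 4, k1), (40, Lyra, 1, 4, qa), (5, Alpha, 26, 4, fin), (5, Alpha, 26, 4, hr), (5, Alpha, 26, 4, k1), (5, Alpha, 26, 4, qa), (5, Lyra, 1, 4, fin), (5, Lyra, 1, 4, hr), (5, Lyra, 1, 4, k1), (5, Lyra, 1, 4, qa)}
π_{bid, aid} gives {(1, 4), (14, 5), (26, 4)} (23 duplicate(s) eliminated).

{(1, 4), (14, 5), (26, 4)}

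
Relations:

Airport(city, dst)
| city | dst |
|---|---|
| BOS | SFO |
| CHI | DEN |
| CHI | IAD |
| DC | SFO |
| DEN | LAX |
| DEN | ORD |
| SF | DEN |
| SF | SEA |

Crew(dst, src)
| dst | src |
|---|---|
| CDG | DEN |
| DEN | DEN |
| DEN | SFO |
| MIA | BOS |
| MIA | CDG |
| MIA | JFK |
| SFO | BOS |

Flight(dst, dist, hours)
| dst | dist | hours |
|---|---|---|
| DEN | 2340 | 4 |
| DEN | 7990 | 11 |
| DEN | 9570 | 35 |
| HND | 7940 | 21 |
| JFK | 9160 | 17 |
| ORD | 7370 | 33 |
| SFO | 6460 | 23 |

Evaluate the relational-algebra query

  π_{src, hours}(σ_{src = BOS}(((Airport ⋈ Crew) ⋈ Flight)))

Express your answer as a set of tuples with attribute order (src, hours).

Natural join on dst: {(BOS, SFO, BOS), (CHI, DEN, DEN), (CHI, DEN, SFO), (DC, SFO, BOS), (SF, DEN, DEN), (SF, DEN, SFO)}
Natural join on dst: {(BOS, SFO, BOS, 6460, 23), (CHI, DEN, DEN, 2340, 4), (CHI, DEN, DEN, 7990, 11), (CHI, DEN, DEN, 9570, 35), (CHI, DEN, SFO, 2340, 4), (CHI, DEN, SFO, 7990, 11), (CHI, DEN, SFO, 9570, 35), (DC, SFO, BOS, 6460, 23), (SF, DEN, DEN, 2340, 4), (SF, DEN, DEN, 7990, 11), (SF, DEN, DEN, 9570, 35), (SF, DEN, SFO, 2340, 4), (SF, DEN, SFO, 7990, 11), (SF, DEN, SFO, 9570, 35)}
Filtering on src = BOS leaves {(BOS, SFO, BOS, 6460, 23), (DC, SFO, BOS, 6460, 23)}.
Projecting to src, hours (1 duplicate(s) eliminated): {(BOS, 23)}

{(BOS, 23)}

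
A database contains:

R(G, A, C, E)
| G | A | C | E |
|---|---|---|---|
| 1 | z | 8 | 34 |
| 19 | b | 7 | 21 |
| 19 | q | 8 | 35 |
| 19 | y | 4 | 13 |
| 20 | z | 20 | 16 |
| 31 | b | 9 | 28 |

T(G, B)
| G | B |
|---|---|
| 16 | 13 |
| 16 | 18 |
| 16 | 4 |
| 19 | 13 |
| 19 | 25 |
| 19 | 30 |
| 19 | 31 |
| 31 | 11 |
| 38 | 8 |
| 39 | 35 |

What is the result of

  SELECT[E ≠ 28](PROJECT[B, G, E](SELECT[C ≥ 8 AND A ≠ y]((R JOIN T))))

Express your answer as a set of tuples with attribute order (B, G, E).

R ⋈ T (natural join on G): {(19, b, 7, 21, 13), (19, b, 7, 21, 25), (19, b, 7, 21, 30), (19, b, 7, 21, 31), (19, q, 8, 35, 13), (19, q, 8, 35, 25), (19, q, 8, 35, 30), (19, q, 8, 35, 31), (19, y, 4, 13, 13), (19, y, 4, 13, 25), (19, y, 4, 13, 30), (19, y, 4, 13, 31), (31, b, 9, 28, 11)}
Selection C ≥ 8 AND A ≠ y: {(19, q, 8, 35, 13), (19, q, 8, 35, 25), (19, q, 8, 35, 30), (19, q, 8, 35, 31), (31, b, 9, 28, 11)}
π_{B, G, E} gives {(11, 31, 28), (13, 19, 35), (25, 19, 35), (30, 19, 35), (31, 19, 35)}.
Selection E ≠ 28: {(13, 19, 35), (25, 19, 35), (30, 19, 35), (31, 19, 35)}

{(13, 19, 35), (25, 19, 35), (30, 19, 35), (31, 19, 35)}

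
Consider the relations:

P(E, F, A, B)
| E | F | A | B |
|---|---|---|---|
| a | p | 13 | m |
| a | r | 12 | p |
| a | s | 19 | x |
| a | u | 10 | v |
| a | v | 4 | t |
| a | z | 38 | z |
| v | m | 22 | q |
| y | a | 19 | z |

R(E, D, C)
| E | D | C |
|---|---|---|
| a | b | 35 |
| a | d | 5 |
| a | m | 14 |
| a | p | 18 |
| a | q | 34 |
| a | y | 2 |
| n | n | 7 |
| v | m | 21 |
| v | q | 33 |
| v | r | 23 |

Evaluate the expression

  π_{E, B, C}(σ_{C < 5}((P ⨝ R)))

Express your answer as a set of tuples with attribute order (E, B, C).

Joining P and R on E yields {(a, p, 13, m, b, 35), (a, p, 13, m, d, 5), (a, p, 13, m, m, 14), (a, p, 13, m, p, 18), (a, p, 13, m, q, 34), (a, p, 13, m, y, 2), (a, r, 12, p, b, 35), (a, r, 12, p, d, 5), (a, r, 12, p, m, 14), (a, r, 12, p, p, 18), (a, r, 12, p, q, 34), (a, r, 12, p, y, 2), (a, s, 19, x, b, 35), (a, s, 19, x, d, 5), (a, s, 19, x, m, 14), (a, s, 19, x, p, 18), (a, s, 19, x, q, 34), (a, s, 19, x, y, 2), (a, u, 10, v, b, 35), (a, u, 10, v, d, 5), (a, u, 10, v, m, 14), (a, u, 10, v, p, 18), (a, u, 10, v, q, 34), (a, u, 10, v, y, 2), (a, v, 4, t, b, 35), (a, v, 4, t, d, 5), (a, v, 4, t, m, 14), (a, v, 4, t, p, 18), (a, v, 4, t, q, 34), (a, v, 4, t, y, 2), (a, z, 38, z, b, 35), (a, z, 38, z, d, 5), (a, z, 38, z, m, 14), (a, z, 38, z, p, 18), (a, z, 38, z, q, 34), (a, z, 38, z, y, 2), (v, m, 22, q, m, 21), (v, m, 22, q, q, 33), (v, m, 22, q, r, 23)}.
Apply σ_{C < 5}; surviving tuples: {(a, p, 13, m, y, 2), (a, r, 12, p, y, 2), (a, s, 19, x, y, 2), (a, u, 10, v, y, 2), (a, v, 4, t, y, 2), (a, z, 38, z, y, 2)}
π[E, B, C]: project onto (E, B, C) → {(a, m, 2), (a, p, 2), (a, t, 2), (a, v, 2), (a, x, 2), (a, z, 2)}

{(a, m, 2), (a, p, 2), (a, t, 2), (a, v, 2), (a, x, 2), (a, z, 2)}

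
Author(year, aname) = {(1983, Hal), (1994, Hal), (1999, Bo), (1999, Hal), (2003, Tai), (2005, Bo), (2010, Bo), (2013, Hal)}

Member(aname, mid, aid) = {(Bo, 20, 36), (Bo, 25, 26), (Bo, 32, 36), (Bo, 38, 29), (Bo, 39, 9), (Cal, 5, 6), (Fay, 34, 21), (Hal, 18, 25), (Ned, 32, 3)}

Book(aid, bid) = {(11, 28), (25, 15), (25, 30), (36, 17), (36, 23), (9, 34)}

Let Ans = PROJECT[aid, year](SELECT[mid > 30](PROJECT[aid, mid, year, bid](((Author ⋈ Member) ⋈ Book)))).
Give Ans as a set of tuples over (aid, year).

{(36, 1999), (36, 2005), (36, 2010), (9, 1999), (9, 2005), (9, 2010)}

Joining Author and Member on aname yields {(1983, Hal, 18, 25), (1994, Hal, 18, 25), (1999, Bo, 20, 36), (1999, Bo, 25, 26), (1999, Bo, 32, 36), (1999, Bo, 38, 29), (1999, Bo, 39, 9), (1999, Hal, 18, 25), (2005, Bo, 20, 36), (2005, Bo, 25, 26), (2005, Bo, 32, 36), (2005, Bo, 38, 29), (2005, Bo, 39, 9), (2010, Bo, 20, 36), (2010, Bo, 25, 26), (2010, Bo, 32, 36), (2010, Bo, 38, 29), (2010, Bo, 39, 9), (2013, Hal, 18, 25)}.
Joining (Author ⋈ Member) and Book on aid yields {(1983, Hal, 18, 25, 15), (1983, Hal, 18, 25, 30), (1994, Hal, 18, 25, 15), (1994, Hal, 18, 25, 30), (1999, Bo, 20, 36, 17), (1999, Bo, 20, 36, 23), (1999, Bo, 32, 36, 17), (1999, Bo, 32, 36, 23), (1999, Bo, 39, 9, 34), (1999, Hal, 18, 25, 15), (1999, Hal, 18, 25, 30), (2005, Bo, 20, 36, 17), (2005, Bo, 20, 36, 23), (2005, Bo, 32, 36, 17), (2005, Bo, 32, 36, 23), (2005, Bo, 39, 9, 34), (2010, Bo, 20, 36, 17), (2010, Bo, 20, 36, 23), (2010, Bo, 32, 36, 17), (2010, Bo, 32, 36, 23), (2010, Bo, 39, 9, 34), (2013, Hal, 18, 25, 15), (2013, Hal, 18, 25, 30)}.
Projecting to aid, mid, year, bid: {(25, 18, 1983, 15), (25, 18, 1983, 30), (25, 18, 1994, 15), (25, 18, 1994, 30), (25, 18, 1999, 15), (25, 18, 1999, 30), (25, 18, 2013, 15), (25, 18, 2013, 30), (36, 20, 1999, 17), (36, 20, 1999, 23), (36, 20, 2005, 17), (36, 20, 2005, 23), (36, 20, 2010, 17), (36, 20, 2010, 23), (36, 32, 1999, 17), (36, 32, 1999, 23), (36, 32, 2005, 17), (36, 32, 2005, 23), (36, 32, 2010, 17), (36, 32, 2010, 23), (9, 39, 1999, 34), (9, 39, 2005, 34), (9, 39, 2010, 34)}
Apply σ_{mid > 30}; surviving tuples: {(36, 32, 1999, 17), (36, 32, 1999, 23), (36, 32, 2005, 17), (36, 32, 2005, 23), (36, 32, 2010, 17), (36, 32, 2010, 23), (9, 39, 1999, 34), (9, 39, 2005, 34), (9, 39, 2010, 34)}
Projecting to aid, year (3 duplicate(s) eliminated): {(36, 1999), (36, 2005), (36, 2010), (9, 1999), (9, 2005), (9, 2010)}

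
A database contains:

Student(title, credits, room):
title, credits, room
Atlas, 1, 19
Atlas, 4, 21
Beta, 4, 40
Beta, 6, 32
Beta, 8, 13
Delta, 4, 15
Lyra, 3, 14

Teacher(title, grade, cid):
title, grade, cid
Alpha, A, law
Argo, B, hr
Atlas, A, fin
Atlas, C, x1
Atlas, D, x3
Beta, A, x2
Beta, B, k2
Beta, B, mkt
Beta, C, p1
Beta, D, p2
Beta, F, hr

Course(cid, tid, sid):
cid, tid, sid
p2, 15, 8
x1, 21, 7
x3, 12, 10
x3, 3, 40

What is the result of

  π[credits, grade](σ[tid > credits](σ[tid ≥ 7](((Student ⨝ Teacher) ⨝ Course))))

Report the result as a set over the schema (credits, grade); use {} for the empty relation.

{(1, C), (1, D), (4, C), (4, D), (6, D), (8, D)}

Joining Student and Teacher on title yields {(Atlas, 1, 19, A, fin), (Atlas, 1, 19, C, x1), (Atlas, 1, 19, D, x3), (Atlas, 4, 21, A, fin), (Atlas, 4, 21, C, x1), (Atlas, 4, 21, D, x3), (Beta, 4, 40, A, x2), (Beta, 4, 40, B, k2), (Beta, 4, 40, B, mkt), (Beta, 4, 40, C, p1), (Beta, 4, 40, D, p2), (Beta, 4, 40, F, hr), (Beta, 6, 32, A, x2), (Beta, 6, 32, B, k2), (Beta, 6, 32, B, mkt), (Beta, 6, 32, C, p1), (Beta, 6, 32, D, p2), (Beta, 6, 32, F, hr), (Beta, 8, 13, A, x2), (Beta, 8, 13, B, k2), (Beta, 8, 13, B, mkt), (Beta, 8, 13, C, p1), (Beta, 8, 13, D, p2), (Beta, 8, 13, F, hr)}.
Joining (Student ⨝ Teacher) and Course on cid yields {(Atlas, 1, 19, C, x1, 21, 7), (Atlas, 1, 19, D, x3, 12, 10), (Atlas, 1, 19, D, x3, 3, 40), (Atlas, 4, 21, C, x1, 21, 7), (Atlas, 4, 21, D, x3, 12, 10), (Atlas, 4, 21, D, x3, 3, 40), (Beta, 4, 40, D, p2, 15, 8), (Beta, 6, 32, D, p2, 15, 8), (Beta, 8, 13, D, p2, 15, 8)}.
Apply σ_{tid ≥ 7}; surviving tuples: {(Atlas, 1, 19, C, x1, 21, 7), (Atlas, 1, 19, D, x3, 12, 10), (Atlas, 4, 21, C, x1, 21, 7), (Atlas, 4, 21, D, x3, 12, 10), (Beta, 4, 40, D, p2, 15, 8), (Beta, 6, 32, D, p2, 15, 8), (Beta, 8, 13, D, p2, 15, 8)}
Apply σ_{tid > credits}; surviving tuples: {(Atlas, 1, 19, C, x1, 21, 7), (Atlas, 1, 19, D, x3, 12, 10), (Atlas, 4, 21, C, x1, 21, 7), (Atlas, 4, 21, D, x3, 12, 10), (Beta, 4, 40, D, p2, 15, 8), (Beta, 6, 32, D, p2, 15, 8), (Beta, 8, 13, D, p2, 15, 8)}
Projecting to credits, grade (1 duplicate(s) eliminated): {(1, C), (1, D), (4, C), (4, D), (6, D), (8, D)}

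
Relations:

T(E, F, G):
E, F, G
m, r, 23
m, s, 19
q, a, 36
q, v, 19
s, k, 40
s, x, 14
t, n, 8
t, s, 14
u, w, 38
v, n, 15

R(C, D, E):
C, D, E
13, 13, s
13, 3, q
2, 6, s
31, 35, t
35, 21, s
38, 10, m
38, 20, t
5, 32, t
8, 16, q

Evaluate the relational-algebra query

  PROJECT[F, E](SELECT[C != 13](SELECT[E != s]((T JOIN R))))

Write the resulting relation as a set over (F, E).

{(a, q), (n, t), (r, m), (s, m), (s, t), (v, q)}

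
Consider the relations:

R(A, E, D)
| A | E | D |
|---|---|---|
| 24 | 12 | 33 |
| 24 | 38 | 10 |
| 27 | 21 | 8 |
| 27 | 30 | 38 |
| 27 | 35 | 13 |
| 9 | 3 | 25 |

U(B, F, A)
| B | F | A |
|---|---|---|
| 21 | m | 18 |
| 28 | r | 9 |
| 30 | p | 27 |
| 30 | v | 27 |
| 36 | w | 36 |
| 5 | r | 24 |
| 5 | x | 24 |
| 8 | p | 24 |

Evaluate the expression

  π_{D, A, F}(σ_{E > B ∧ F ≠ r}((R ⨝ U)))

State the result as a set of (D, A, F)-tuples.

{(10, 24, p), (10, 24, x), (13, 27, p), (13, 27, v), (33, 24, p), (33, 24, x)}

R ⋈ U (natural join on A): {(24, 12, 33, 5, r), (24, 12, 33, 5, x), (24, 12, 33, 8, p), (24, 38, 10, 5, r), (24, 38, 10, 5, x), (24, 38, 10, 8, p), (27, 21, 8, 30, p), (27, 21, 8, 30, v), (27, 30, 38, 30, p), (27, 30, 38, 30, v), (27, 35, 13, 30, p), (27, 35, 13, 30, v), (9, 3, 25, 28, r)}
Selection E > B ∧ F ≠ r: {(24, 12, 33, 5, x), (24, 12, 33, 8, p), (24, 38, 10, 5, x), (24, 38, 10, 8, p), (27, 35, 13, 30, p), (27, 35, 13, 30, v)}
π[D, A, F]: project onto (D, A, F) → {(10, 24, p), (10, 24, x), (13, 27, p), (13, 27, v), (33, 24, p), (33, 24, x)}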